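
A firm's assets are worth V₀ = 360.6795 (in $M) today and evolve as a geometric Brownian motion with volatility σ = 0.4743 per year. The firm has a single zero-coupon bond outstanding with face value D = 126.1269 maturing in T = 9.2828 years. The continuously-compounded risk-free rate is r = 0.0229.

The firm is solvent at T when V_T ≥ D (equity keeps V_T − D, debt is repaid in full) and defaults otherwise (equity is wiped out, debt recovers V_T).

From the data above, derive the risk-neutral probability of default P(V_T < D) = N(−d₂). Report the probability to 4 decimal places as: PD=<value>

Work the structural quantities from V₀ = 360.6795 against face 126.1269:
d₁ = [ln(V₀/D) + (r + σ²/2)T] / (σ√T)
   = [ln(360.6795/126.1269) + (0.0229 + 0.5·0.4743²)·9.2828] / (0.4743·√9.2828)
   = [1.050701 + 1.256708] / 1.445082 = 1.596732
d₂ = d₁ − σ√T = 1.596732 − 1.445082 = 0.151649
risk-neutral PD = N(−d₂) = N(-0.151649) = 0.439732

PD=0.4397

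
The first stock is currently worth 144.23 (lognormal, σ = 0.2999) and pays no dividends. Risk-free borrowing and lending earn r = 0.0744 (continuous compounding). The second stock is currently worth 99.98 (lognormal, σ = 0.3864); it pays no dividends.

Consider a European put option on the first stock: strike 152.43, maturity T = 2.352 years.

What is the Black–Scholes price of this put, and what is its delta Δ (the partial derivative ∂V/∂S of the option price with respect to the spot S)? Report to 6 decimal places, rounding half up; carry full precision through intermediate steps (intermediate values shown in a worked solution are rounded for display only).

σ√T = 0.2999·√2.352 = 0.459934
d₁ = (ln(S/K) + (r+σ²/2)T) / (σ√T) = (ln(144.23/152.43) + (0.0744+0.2999²/2)·2.352) / 0.459934 = (-0.055296 + 0.280758) / 0.459934 = 0.490206
d₂ = d₁ − σ√T = 0.490206 − 0.459934 = 0.030272
e^{−rT} = 0.839466
N(−d₁) = 0.311994,  N(−d₂) = 0.487925
Put price V = K·e^{−rT}·N(−d₂) − S·N(−d₁) = 62.434825 − 44.998924 = 17.435901
Δ = −N(−d₁) = -0.311994

price = 17.435901
Δ = -0.311994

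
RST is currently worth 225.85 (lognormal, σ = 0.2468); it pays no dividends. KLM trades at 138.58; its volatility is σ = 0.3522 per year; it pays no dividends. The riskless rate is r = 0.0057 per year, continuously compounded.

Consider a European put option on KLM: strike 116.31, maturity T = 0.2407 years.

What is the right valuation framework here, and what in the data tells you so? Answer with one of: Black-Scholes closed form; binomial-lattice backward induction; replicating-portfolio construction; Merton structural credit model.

Key observation: with KLM following a GBM at constant σ and r, the European put struck at 116.31 prices in closed form — nothing here needs a stepwise model or a balance sheet.

framework: Black-Scholes closed form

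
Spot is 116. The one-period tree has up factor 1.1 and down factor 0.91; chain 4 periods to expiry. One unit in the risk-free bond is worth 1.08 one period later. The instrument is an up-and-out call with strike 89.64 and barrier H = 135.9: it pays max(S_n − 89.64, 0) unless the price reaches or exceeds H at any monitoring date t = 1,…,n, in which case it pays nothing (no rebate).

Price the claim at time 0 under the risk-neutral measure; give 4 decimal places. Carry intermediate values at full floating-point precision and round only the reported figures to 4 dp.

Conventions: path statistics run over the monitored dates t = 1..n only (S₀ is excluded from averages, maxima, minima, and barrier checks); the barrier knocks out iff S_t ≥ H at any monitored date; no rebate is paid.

Set p* = 0.8947 (from d < R < u); the path-dependent value is the discounted p*-expectation over all price paths.
Enumerate all 2^4 = 16 price paths (U = up ×1.1, D = down ×0.91); each path with k up-moves has probability p*^k·(1−p*)^(4−k).
DDDD: M=105.5600, payoff=0.0000, prob=0.000123
UDDD: M=127.6000, payoff=6.5157, prob=0.001044
DUDD: M=116.1160, payoff=6.5157, prob=0.001044
UUDD: M=140.3600, payoff=0.0000, prob=0.008870
DDUD: M=105.6656, payoff=6.5157, prob=0.001044
UDUD: M=127.7276, payoff=26.5921, prob=0.008870
DUUD: M=127.7276, payoff=26.5921, prob=0.008870
UUUD: M=154.3960, payoff=0.0000, prob=0.075398
DDDU: M=105.5600, payoff=6.5157, prob=0.001044
UDDU: M=127.6000, payoff=26.5921, prob=0.008870
DUDU: M=116.2321, payoff=26.5921, prob=0.008870
UUDU: M=140.5004, payoff=0.0000, prob=0.075398
DDUU: M=116.2321, payoff=26.5921, prob=0.008870
UDUU: M=140.5004, payoff=0.0000, prob=0.075398
DUUU: M=140.5004, payoff=0.0000, prob=0.075398
UUUU: M=169.8356, payoff=0.0000, prob=0.640887
Price = Σ prob·payoff / R^4 = 1.206613 / 1.360489 = 0.8869

price = 0.8869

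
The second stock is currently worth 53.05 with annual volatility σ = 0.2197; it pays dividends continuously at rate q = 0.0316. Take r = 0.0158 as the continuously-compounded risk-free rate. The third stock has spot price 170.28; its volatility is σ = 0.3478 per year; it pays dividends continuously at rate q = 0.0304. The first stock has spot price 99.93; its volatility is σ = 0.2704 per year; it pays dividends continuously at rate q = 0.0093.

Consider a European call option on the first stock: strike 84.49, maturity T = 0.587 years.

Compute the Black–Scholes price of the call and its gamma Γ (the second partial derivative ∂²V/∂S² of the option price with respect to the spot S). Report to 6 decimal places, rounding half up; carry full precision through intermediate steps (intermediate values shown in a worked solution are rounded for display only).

σ√T = 0.2704·√0.587 = 0.207169
d₁ = (ln(S/K) + (r−q+σ²/2)T) / (σ√T) = (ln(99.93/84.49) + (0.0158−0.0093+0.2704²/2)·0.587) / 0.207169 = (0.167837 + 0.025275) / 0.207169 = 0.932144
d₂ = d₁ − σ√T = 0.932144 − 0.207169 = 0.724975
e^{−rT} = 0.990768
e^{−qT} = 0.994556
N(d₁) = 0.824369,  N(d₂) = 0.765766
Call price V = S·e^{−qT}·N(d₁) − K·e^{−rT}·N(d₂) = 81.930707 − 64.102305 = 17.828402
φ(d₁) = (1/√(2π))·e^{−d₁²/2} = 0.258364
Γ = e^{−qT}·φ(d₁) / (S·σ·√T) = 0.012412

price = 17.828402
Γ = 0.012412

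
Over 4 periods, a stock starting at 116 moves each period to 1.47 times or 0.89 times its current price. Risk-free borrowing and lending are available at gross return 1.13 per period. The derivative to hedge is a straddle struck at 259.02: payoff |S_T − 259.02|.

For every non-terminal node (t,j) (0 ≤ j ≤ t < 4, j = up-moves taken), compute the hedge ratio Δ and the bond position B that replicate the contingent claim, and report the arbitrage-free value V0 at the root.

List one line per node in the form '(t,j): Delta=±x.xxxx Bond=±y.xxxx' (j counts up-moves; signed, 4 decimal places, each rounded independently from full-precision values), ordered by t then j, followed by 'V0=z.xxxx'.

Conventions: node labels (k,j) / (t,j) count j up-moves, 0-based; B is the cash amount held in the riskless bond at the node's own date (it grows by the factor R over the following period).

(0,0): Delta=-0.2605 Bond=97.2855
(1,0): Delta=-0.6913 Bond=154.4126
(1,1): Delta=0.1091 Bond=46.9193
(2,0): Delta=-1.0000 Bond=202.8507
(2,1): Delta=-0.4265 Bond=134.3034
(2,2): Delta=0.5685 Bond=-62.1344
(3,0): Delta=-1.0000 Bond=229.2212
(3,1): Delta=-1.0000 Bond=229.2212
(3,2): Delta=0.0653 Bond=42.0300
(3,3): Delta=1.0000 Bond=-229.2212
V0=67.0721

The replicating-portfolio and risk-neutral prices coincide; use p* = (1.13−0.89)/(1.47−0.89) = 0.4138 for the latter.
Terminal payoffs: V(4,0)=186.2390, V(4,1)=138.8087, V(4,2)=60.4687, V(4,3)=68.9242, V(4,4)=282.6407
(3,0): S=81.7764. Δ = (V_up−V_dn)/(S_up−S_dn) = (138.8087−186.2390)/(120.2113−72.7810) = -1.0000. V = [p*·138.8087 + (1−p*)·186.2390]/1.13 = 147.4448. B = V − Δ·S = 229.2212.
(3,1): S=135.0689. Δ = (V_up−V_dn)/(S_up−S_dn) = (60.4687−138.8087)/(198.5513−120.2113) = -1.0000. V = [p*·60.4687 + (1−p*)·138.8087]/1.13 = 94.1523. B = V − Δ·S = 229.2212.
(3,2): S=223.0913. Δ = (V_up−V_dn)/(S_up−S_dn) = (68.9242−60.4687)/(327.9442−198.5513) = 0.0653. V = [p*·68.9242 + (1−p*)·60.4687]/1.13 = 56.6085. B = V − Δ·S = 42.0300.
(3,3): S=368.4767. Δ = (V_up−V_dn)/(S_up−S_dn) = (282.6407−68.9242)/(541.6607−327.9442) = 1.0000. V = [p*·282.6407 + (1−p*)·68.9242]/1.13 = 139.2554. B = V − Δ·S = -229.2212.
(2,0): S=91.8836. Δ = (V_up−V_dn)/(S_up−S_dn) = (94.1523−147.4448)/(135.0689−81.7764) = -1.0000. V = [p*·94.1523 + (1−p*)·147.4448]/1.13 = 110.9671. B = V − Δ·S = 202.8507.
(2,1): S=151.7628. Δ = (V_up−V_dn)/(S_up−S_dn) = (56.6085−94.1523)/(223.0913−135.0689) = -0.4265. V = [p*·56.6085 + (1−p*)·94.1523]/1.13 = 69.5725. B = V − Δ·S = 134.3034.
(2,2): S=250.6644. Δ = (V_up−V_dn)/(S_up−S_dn) = (139.2554−56.6085)/(368.4767−223.0913) = 0.5685. V = [p*·139.2554 + (1−p*)·56.6085]/1.13 = 80.3604. B = V − Δ·S = -62.1344.
(1,0): S=103.2400. Δ = (V_up−V_dn)/(S_up−S_dn) = (69.5725−110.9671)/(151.7628−91.8836) = -0.6913. V = [p*·69.5725 + (1−p*)·110.9671]/1.13 = 83.0427. B = V − Δ·S = 154.4126.
(1,1): S=170.5200. Δ = (V_up−V_dn)/(S_up−S_dn) = (80.3604−69.5725)/(250.6644−151.7628) = 0.1091. V = [p*·80.3604 + (1−p*)·69.5725]/1.13 = 65.5190. B = V − Δ·S = 46.9193.
(0,0): S=116.0000. Δ = (V_up−V_dn)/(S_up−S_dn) = (65.5190−83.0427)/(170.5200−103.2400) = -0.2605. V = [p*·65.5190 + (1−p*)·83.0427]/1.13 = 67.0721. B = V − Δ·S = 97.2855.
Check: Δ(0,0)·S0 + B(0,0) = 67.0721 = V0.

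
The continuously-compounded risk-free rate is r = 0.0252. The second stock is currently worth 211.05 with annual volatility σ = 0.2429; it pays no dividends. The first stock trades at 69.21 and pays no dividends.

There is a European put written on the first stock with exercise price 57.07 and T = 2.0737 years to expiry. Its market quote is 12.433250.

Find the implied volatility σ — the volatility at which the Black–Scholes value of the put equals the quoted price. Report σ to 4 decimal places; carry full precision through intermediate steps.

sigma = 0.5536

At σ = 0.5536 the Black–Scholes value reproduces the quote:
σ√T = 0.5536·√2.0737 = 0.797203
d₁ = (ln(S/K) + (r+σ²/2)T) / (σ√T) = (ln(69.21/57.07) + (0.0252+0.5536²/2)·2.0737) / 0.797203 = (0.192867 + 0.370024) / 0.797203 = 0.706082
d₂ = d₁ − σ√T = 0.706082 − 0.797203 = -0.091122
e^{−rT} = 0.949085
N(−d₁) = 0.240069,  N(−d₂) = 0.536302
V = K·e^{−rT}·N(−d₂) − S·N(−d₁) = 29.048405 − 16.615155 = 12.433250 (the observed quote) — the price is monotone increasing in volatility, hence this σ is the only solution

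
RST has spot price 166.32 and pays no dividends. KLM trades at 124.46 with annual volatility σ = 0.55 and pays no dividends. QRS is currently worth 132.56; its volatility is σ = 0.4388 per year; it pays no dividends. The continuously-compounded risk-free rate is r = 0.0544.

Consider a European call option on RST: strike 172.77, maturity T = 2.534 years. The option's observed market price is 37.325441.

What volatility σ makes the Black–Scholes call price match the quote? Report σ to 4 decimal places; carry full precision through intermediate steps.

sigma = 0.2884

At σ = 0.2884 the Black–Scholes value reproduces the quote:
σ√T = 0.2884·√2.534 = 0.459091
d₁ = (ln(S/K) + (r+σ²/2)T) / (σ√T) = (ln(166.32/172.77) + (0.0544+0.2884²/2)·2.534) / 0.459091 = (-0.038048 + 0.243232) / 0.459091 = 0.446936
d₂ = d₁ − σ√T = 0.446936 − 0.459091 = -0.012155
e^{−rT} = 0.871230
N(d₁) = 0.672539,  N(d₂) = 0.495151
V = S·N(d₁) − K·e^{−rT}·N(d₂) = 111.856746 − 74.531305 = 37.325441 (the observed quote) — the price is monotone increasing in volatility, hence this σ is the only solution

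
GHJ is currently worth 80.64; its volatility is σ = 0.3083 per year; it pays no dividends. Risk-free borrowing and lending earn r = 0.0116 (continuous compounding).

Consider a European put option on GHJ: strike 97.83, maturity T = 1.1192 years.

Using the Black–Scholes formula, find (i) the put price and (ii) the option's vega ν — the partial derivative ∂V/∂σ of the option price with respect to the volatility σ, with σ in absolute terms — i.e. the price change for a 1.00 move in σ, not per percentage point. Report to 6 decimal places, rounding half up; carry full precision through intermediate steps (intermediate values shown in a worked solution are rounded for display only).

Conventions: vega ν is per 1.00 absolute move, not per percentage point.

price = 21.130935
ν = 31.546956

σ√T = 0.3083·√1.1192 = 0.326158
d₁ = (ln(S/K) + (r+σ²/2)T) / (σ√T) = (ln(80.64/97.83) + (0.0116+0.3083²/2)·1.1192) / 0.326158 = (-0.193236 + 0.066172) / 0.326158 = -0.389580
d₂ = d₁ − σ√T = -0.389580 − 0.326158 = -0.715737
e^{−rT} = 0.987101
N(−d₁) = 0.651576,  N(−d₂) = 0.762923
Put price V = K·e^{−rT}·N(−d₂) − S·N(−d₁) = 73.674054 − 52.543119 = 21.130935
φ(d₁) = (1/√(2π))·e^{−d₁²/2} = 0.369788
ν = S·φ(d₁)·√T = 31.546956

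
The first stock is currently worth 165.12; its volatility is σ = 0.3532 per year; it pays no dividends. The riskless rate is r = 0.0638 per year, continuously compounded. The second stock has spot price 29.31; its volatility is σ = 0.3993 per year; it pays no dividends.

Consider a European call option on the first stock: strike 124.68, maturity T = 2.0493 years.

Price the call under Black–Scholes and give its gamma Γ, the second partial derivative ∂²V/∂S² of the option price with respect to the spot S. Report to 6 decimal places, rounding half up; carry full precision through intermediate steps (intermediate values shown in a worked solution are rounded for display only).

price = 63.537838
Γ = 0.002704

σ√T = 0.3532·√2.0493 = 0.505619
d₁ = (ln(S/K) + (r+σ²/2)T) / (σ√T) = (ln(165.12/124.68) + (0.0638+0.3532²/2)·2.0493) / 0.505619 = (0.280922 + 0.258571) / 0.505619 = 1.066994
d₂ = d₁ − σ√T = 1.066994 − 0.505619 = 0.561375
e^{−rT} = 0.877441
N(d₁) = 0.857013,  N(d₂) = 0.712729
Call price V = S·N(d₁) − K·e^{−rT}·N(d₂) = 141.509954 − 77.972115 = 63.537838
φ(d₁) = (1/√(2π))·e^{−d₁²/2} = 0.225784
Γ = φ(d₁) / (S·σ·√T) = 0.002704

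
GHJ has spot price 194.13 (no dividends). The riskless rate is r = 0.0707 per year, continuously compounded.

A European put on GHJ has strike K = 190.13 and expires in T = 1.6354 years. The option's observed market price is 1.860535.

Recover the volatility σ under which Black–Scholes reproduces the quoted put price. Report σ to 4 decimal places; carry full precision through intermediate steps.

sigma = 0.1031

At σ = 0.1031 the Black–Scholes value reproduces the quote:
σ√T = 0.1031·√1.6354 = 0.131847
d₁ = (ln(S/K) + (r+σ²/2)T) / (σ√T) = (ln(194.13/190.13) + (0.0707+0.1031²/2)·1.6354) / 0.131847 = (0.020820 + 0.124315) / 0.131847 = 1.100779
d₂ = d₁ − σ√T = 1.100779 − 0.131847 = 0.968932
e^{−rT} = 0.890811
N(−d₁) = 0.135496,  N(−d₂) = 0.166289
V = K·e^{−rT}·N(−d₂) − S·N(−d₁) = 28.164439 − 26.303904 = 1.860535 (the observed quote) — the price is monotone increasing in volatility, hence this σ is the only solution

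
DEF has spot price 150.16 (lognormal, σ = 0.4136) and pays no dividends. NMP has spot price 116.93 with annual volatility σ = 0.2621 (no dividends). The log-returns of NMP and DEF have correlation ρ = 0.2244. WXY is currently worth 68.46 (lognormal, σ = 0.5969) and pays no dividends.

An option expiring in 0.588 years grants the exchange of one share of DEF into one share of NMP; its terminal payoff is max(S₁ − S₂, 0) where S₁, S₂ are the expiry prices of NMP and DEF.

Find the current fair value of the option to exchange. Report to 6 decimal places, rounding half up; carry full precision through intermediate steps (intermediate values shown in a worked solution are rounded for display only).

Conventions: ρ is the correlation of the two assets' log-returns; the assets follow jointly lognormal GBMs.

σ_eff = √(σ₁² + σ₂² − 2ρσ₁σ₂) = √(0.2621² + 0.4136² − 2·0.2244·0.2621·0.4136) = 0.437161
d₁ = (ln(S₁/S₂) + (q₂ − q₁ + σ_eff²/2)T) / (σ_eff√T) = (ln(116.93/150.16) + (0.0 − 0.0 + 0.095555)·0.588) / 0.335220 = -0.578545
d₂ = d₁ − σ_eff√T = -0.578545 − 0.335220 = -0.913765
N(d₁) = 0.281448,  N(d₂) = 0.180420
V = S₁·e^{−q₁T}·N(d₁) − S₂·e^{−q₂T}·N(d₂) = 32.909727 − 27.091899 = 5.817828
Key observation: pricing in DEF-units makes this a unit-strike call on the ratio S₁/S₂ — the risk-free rate cancels and cannot affect the value.

exchange price = 5.817828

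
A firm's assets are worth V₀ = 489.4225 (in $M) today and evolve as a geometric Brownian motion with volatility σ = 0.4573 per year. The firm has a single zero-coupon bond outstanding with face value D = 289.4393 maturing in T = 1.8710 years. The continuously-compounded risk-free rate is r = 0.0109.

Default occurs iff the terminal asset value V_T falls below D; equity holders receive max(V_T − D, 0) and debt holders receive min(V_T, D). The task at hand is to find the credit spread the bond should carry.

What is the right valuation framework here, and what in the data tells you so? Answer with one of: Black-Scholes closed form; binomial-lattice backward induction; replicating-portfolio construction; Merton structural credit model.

framework: Merton structural credit model

Key observation: the asked-for credit quantity lives on the firm's capital structure — asset value, asset volatility, debt face 289.4393 — which is the structural model's domain.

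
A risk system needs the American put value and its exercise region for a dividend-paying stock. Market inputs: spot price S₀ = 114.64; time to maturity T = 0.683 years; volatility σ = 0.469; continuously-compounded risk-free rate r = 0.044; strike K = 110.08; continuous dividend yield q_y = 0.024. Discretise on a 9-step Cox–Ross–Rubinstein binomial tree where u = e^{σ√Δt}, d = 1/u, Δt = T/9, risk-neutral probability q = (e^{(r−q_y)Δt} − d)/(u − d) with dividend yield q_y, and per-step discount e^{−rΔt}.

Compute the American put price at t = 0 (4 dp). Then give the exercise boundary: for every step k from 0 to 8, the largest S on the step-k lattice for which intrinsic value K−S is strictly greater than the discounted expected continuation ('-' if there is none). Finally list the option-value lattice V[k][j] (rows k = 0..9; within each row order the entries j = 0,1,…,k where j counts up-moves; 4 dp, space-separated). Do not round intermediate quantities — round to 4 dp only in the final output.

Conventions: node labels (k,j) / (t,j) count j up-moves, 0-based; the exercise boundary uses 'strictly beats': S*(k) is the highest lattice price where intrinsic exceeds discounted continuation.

price = 14.6284
boundary = - - - - - 60.0872 68.3743 77.8043 88.5349
tree:
14.6284
19.8635 8.9131
26.2542 12.9008 4.5439
33.6681 18.1994 7.1028 1.7320
41.7611 24.9108 10.8685 2.9675 0.3710
49.9928 32.9068 16.1996 5.0200 0.7072 0.0000
57.2754 41.7057 23.3597 8.3557 1.3480 0.0000 0.0000
63.6754 49.9928 32.2757 13.6150 2.5693 0.0000 0.0000 0.0000
69.2997 57.2754 41.7057 21.5451 4.8973 0.0000 0.0000 0.0000 0.0000
74.2424 63.6754 49.9928 32.2757 9.3346 0.0000 0.0000 0.0000 0.0000 0.0000

params: Δt=0.07589 u=1.13792 d=0.87880 q=0.47361 e^(-rΔt)=0.99667
t_9 payoffs: 74.2424 63.6754 49.9928 32.2757 9.3346 0.0000 0.0000 0.0000 0.0000 0.0000
t_8: node(8,0) S=40.7803 payoff=69.2997 vs cont=69.0070 → 69.2997 [stop]  node(8,1) S=52.8046 payoff=57.2754 vs cont=57.0046 → 57.2754 [stop]  node(8,2) S=68.3743 payoff=41.7057 vs cont=41.4631 → 41.7057 [stop]  node(8,3) S=88.5349 payoff=21.5451 vs cont=21.3392 → 21.5451 [stop]  node(8,4) S=114.6400 payoff=0.0000 vs cont=4.8973 → 4.8973 [wait]  node(8,5) S=148.4423 payoff=0.0000 vs cont=0.0000 → 0.0000 [wait]  node(8,6) S=192.2115 payoff=0.0000 vs cont=0.0000 → 0.0000 [wait]  node(8,7) S=248.8862 payoff=0.0000 vs cont=0.0000 → 0.0000 [wait]  node(8,8) S=322.2718 payoff=0.0000 vs cont=0.0000 → 0.0000 [wait]  ⇒ S*(8)=88.5349
t_7: node(7,0) S=46.4046 payoff=63.6754 vs cont=63.3929 → 63.6754 [stop]  node(7,1) S=60.0872 payoff=49.9928 vs cont=49.7351 → 49.9928 [stop]  node(7,2) S=77.8043 payoff=32.2757 vs cont=32.0503 → 32.2757 [stop]  node(7,3) S=100.7454 payoff=9.3346 vs cont=13.6150 → 13.6150 [wait]  node(7,4) S=130.4509 payoff=0.0000 vs cont=2.5693 → 2.5693 [wait]  node(7,5) S=168.9151 payoff=0.0000 vs cont=0.0000 → 0.0000 [wait]  node(7,6) S=218.7208 payoff=0.0000 vs cont=0.0000 → 0.0000 [wait]  node(7,7) S=283.2120 payoff=0.0000 vs cont=0.0000 → 0.0000 [wait]  ⇒ S*(7)=77.8043
t_6: node(6,0) S=52.8046 payoff=57.2754 vs cont=57.0046 → 57.2754 [stop]  node(6,1) S=68.3743 payoff=41.7057 vs cont=41.4631 → 41.7057 [stop]  node(6,2) S=88.5349 payoff=21.5451 vs cont=23.3597 → 23.3597 [wait]  node(6,3) S=114.6400 payoff=0.0000 vs cont=8.3557 → 8.3557 [wait]  node(6,4) S=148.4423 payoff=0.0000 vs cont=1.3480 → 1.3480 [wait]  node(6,5) S=192.2115 payoff=0.0000 vs cont=0.0000 → 0.0000 [wait]  node(6,6) S=248.8862 payoff=0.0000 vs cont=0.0000 → 0.0000 [wait]  ⇒ S*(6)=68.3743
t_5: node(5,0) S=60.0872 payoff=49.9928 vs cont=49.7351 → 49.9928 [stop]  node(5,1) S=77.8043 payoff=32.2757 vs cont=32.9068 → 32.9068 [wait]  node(5,2) S=100.7454 payoff=9.3346 vs cont=16.1996 → 16.1996 [wait]  node(5,3) S=130.4509 payoff=0.0000 vs cont=5.0200 → 5.0200 [wait]  node(5,4) S=168.9151 payoff=0.0000 vs cont=0.7072 → 0.7072 [wait]  node(5,5) S=218.7208 payoff=0.0000 vs cont=0.0000 → 0.0000 [wait]  ⇒ S*(5)=60.0872
t_4: node(4,0) S=68.3743 payoff=41.7057 vs cont=41.7611 → 41.7611 [wait]  node(4,1) S=88.5349 payoff=21.5451 vs cont=24.9108 → 24.9108 [wait]  node(4,2) S=114.6400 payoff=0.0000 vs cont=10.8685 → 10.8685 [wait]  node(4,3) S=148.4423 payoff=0.0000 vs cont=2.9675 → 2.9675 [wait]  node(4,4) S=192.2115 payoff=0.0000 vs cont=0.3710 → 0.3710 [wait]  ⇒ S*(4)=-
t_3: node(3,0) S=77.8043 payoff=32.2757 vs cont=33.6681 → 33.6681 [wait]  node(3,1) S=100.7454 payoff=9.3346 vs cont=18.1994 → 18.1994 [wait]  node(3,2) S=130.4509 payoff=0.0000 vs cont=7.1028 → 7.1028 [wait]  node(3,3) S=168.9151 payoff=0.0000 vs cont=1.7320 → 1.7320 [wait]  ⇒ S*(3)=-
t_2: node(2,0) S=88.5349 payoff=21.5451 vs cont=26.2542 → 26.2542 [wait]  node(2,1) S=114.6400 payoff=0.0000 vs cont=12.9008 → 12.9008 [wait]  node(2,2) S=148.4423 payoff=0.0000 vs cont=4.5439 → 4.5439 [wait]  ⇒ S*(2)=-
t_1: node(1,0) S=100.7454 payoff=9.3346 vs cont=19.8635 → 19.8635 [wait]  node(1,1) S=130.4509 payoff=0.0000 vs cont=8.9131 → 8.9131 [wait]  ⇒ S*(1)=-
t_0: node(0,0) S=114.6400 payoff=0.0000 vs cont=14.6284 → 14.6284 [wait]  ⇒ S*(0)=-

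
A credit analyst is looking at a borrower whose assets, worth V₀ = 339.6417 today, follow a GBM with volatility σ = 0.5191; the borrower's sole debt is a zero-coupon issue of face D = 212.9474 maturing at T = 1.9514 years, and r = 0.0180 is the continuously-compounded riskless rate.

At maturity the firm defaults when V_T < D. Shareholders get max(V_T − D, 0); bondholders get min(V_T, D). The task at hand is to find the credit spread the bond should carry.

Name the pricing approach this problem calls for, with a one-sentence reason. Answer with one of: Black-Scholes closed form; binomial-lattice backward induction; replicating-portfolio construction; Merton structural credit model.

Key observation: the asked-for credit quantity lives on the firm's capital structure — asset value, asset volatility, debt face 212.9474 — which is the structural model's domain.

framework: Merton structural credit model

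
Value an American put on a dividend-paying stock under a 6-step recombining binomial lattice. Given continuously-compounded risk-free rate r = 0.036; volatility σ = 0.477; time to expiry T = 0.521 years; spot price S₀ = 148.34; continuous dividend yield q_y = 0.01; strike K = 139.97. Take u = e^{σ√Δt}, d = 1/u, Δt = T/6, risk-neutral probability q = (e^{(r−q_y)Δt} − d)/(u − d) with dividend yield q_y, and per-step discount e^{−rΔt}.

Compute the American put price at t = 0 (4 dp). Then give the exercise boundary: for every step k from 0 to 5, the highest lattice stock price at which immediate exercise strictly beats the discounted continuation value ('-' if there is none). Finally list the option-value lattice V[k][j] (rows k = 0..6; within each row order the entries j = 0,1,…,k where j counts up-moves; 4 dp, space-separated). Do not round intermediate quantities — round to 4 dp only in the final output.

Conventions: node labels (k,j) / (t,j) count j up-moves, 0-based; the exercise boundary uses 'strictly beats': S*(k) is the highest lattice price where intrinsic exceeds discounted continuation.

Δt=0.08683  u=1.15092  d=0.86887  q=0.47293  discount=0.99688
step 6 (expiry): payoffs max(K−S,0) = 76.1449 55.4264 27.9825 0.0000 0.0000 0.0000 0.0000
step 5: (k=5,j=0): S=73.4575, K−S=66.5125, hold=66.1394 ⇒ V=66.5125 exercise | (k=5,j=1): S=97.3027, K−S=42.6673, hold=42.3149 ⇒ V=42.6673 exercise | (k=5,j=2): S=128.8884, K−S=11.0816, hold=14.7027 ⇒ V=14.7027 continue | (k=5,j=3): S=170.7272, K−S=0.0000, hold=0.0000 ⇒ V=0.0000 continue | (k=5,j=4): S=226.1474, K−S=0.0000, hold=0.0000 ⇒ V=0.0000 continue | (k=5,j=5): S=299.5576, K−S=0.0000, hold=0.0000 ⇒ V=0.0000 continue  boundary S*=97.3027
step 4: (k=4,j=0): S=84.5436, K−S=55.4264, hold=55.0629 ⇒ V=55.4264 exercise | (k=4,j=1): S=111.9875, K−S=27.9825, hold=29.3500 ⇒ V=29.3500 continue | (k=4,j=2): S=148.3400, K−S=0.0000, hold=7.7251 ⇒ V=7.7251 continue | (k=4,j=3): S=196.4930, K−S=0.0000, hold=0.0000 ⇒ V=0.0000 continue | (k=4,j=4): S=260.2771, K−S=0.0000, hold=0.0000 ⇒ V=0.0000 continue  boundary S*=84.5436
step 3: (k=3,j=0): S=97.3027, K−S=42.6673, hold=42.9596 ⇒ V=42.9596 continue | (k=3,j=1): S=128.8884, K−S=11.0816, hold=19.0633 ⇒ V=19.0633 continue | (k=3,j=2): S=170.7272, K−S=0.0000, hold=4.0590 ⇒ V=4.0590 continue | (k=3,j=3): S=226.1474, K−S=0.0000, hold=0.0000 ⇒ V=0.0000 continue  boundary S*=-
step 2: (k=2,j=0): S=111.9875, K−S=27.9825, hold=31.5595 ⇒ V=31.5595 continue | (k=2,j=1): S=148.3400, K−S=0.0000, hold=11.9299 ⇒ V=11.9299 continue | (k=2,j=2): S=196.4930, K−S=0.0000, hold=2.1327 ⇒ V=2.1327 continue  boundary S*=-
step 1: (k=1,j=0): S=128.8884, K−S=11.0816, hold=22.2065 ⇒ V=22.2065 continue | (k=1,j=1): S=170.7272, K−S=0.0000, hold=7.2737 ⇒ V=7.2737 continue  boundary S*=-
step 0: (k=0,j=0): S=148.3400, K−S=0.0000, hold=15.0971 ⇒ V=15.0971 continue  boundary S*=-

price = 15.0971
boundary = - - - - 84.5436 97.3027
tree:
15.0971
22.2065 7.2737
31.5595 11.9299 2.1327
42.9596 19.0633 4.0590 0.0000
55.4264 29.3500 7.7251 0.0000 0.0000
66.5125 42.6673 14.7027 0.0000 0.0000 0.0000
76.1449 55.4264 27.9825 0.0000 0.0000 0.0000 0.0000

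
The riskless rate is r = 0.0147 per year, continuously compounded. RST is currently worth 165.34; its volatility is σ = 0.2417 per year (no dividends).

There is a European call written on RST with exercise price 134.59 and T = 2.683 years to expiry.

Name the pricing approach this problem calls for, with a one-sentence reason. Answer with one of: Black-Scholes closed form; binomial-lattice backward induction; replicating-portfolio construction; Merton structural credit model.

framework: Black-Scholes closed form

Key observation: a European claim on RST (strike 134.59) — a lognormal (GBM) underlying with constant rate and volatility — has an exact closed-form value; no lattice or capital structure is involved.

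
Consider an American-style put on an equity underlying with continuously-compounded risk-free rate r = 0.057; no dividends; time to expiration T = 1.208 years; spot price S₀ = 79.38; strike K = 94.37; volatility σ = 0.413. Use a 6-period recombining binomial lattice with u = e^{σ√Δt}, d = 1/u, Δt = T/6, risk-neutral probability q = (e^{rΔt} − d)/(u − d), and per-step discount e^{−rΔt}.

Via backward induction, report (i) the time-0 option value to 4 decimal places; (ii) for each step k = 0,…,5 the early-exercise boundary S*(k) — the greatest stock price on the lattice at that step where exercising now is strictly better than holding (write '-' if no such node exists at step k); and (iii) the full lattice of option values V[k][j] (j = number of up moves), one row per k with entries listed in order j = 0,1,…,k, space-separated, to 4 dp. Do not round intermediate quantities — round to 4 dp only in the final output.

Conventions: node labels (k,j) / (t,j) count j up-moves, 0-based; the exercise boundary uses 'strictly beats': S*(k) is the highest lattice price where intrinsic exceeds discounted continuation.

price = 21.5541
boundary = - - 54.7961 45.5270 54.7961 65.9524
tree:
21.5541
29.7481 13.3583
39.5739 20.0131 6.6032
48.8430 28.8474 11.1002 1.9809
56.5442 39.5739 18.1337 3.8890 0.0000
62.9427 48.8430 28.4176 7.6352 0.0000 0.0000
68.2588 56.5442 39.5739 14.9900 0.0000 0.0000 0.0000

Δt=0.20133  u=1.20360  d=0.83084  q=0.48477  discount=0.98859
step 6 (expiry): payoffs max(K−S,0) = 68.2588 56.5442 39.5739 14.9900 0.0000 0.0000 0.0000
step 5: (k=5,j=0): S=31.4273, K−S=62.9427, hold=61.8659 ⇒ V=62.9427 exercise | (k=5,j=1): S=45.5270, K−S=48.8430, hold=47.7662 ⇒ V=48.8430 exercise | (k=5,j=2): S=65.9524, K−S=28.4176, hold=27.3408 ⇒ V=28.4176 exercise | (k=5,j=3): S=95.5415, K−S=0.0000, hold=7.6352 ⇒ V=7.6352 continue | (k=5,j=4): S=138.4055, K−S=0.0000, hold=0.0000 ⇒ V=0.0000 continue | (k=5,j=5): S=200.5003, K−S=0.0000, hold=0.0000 ⇒ V=0.0000 continue  boundary S*=65.9524
step 4: (k=4,j=0): S=37.8258, K−S=56.5442, hold=55.4674 ⇒ V=56.5442 exercise | (k=4,j=1): S=54.7961, K−S=39.5739, hold=38.4971 ⇒ V=39.5739 exercise | (k=4,j=2): S=79.3800, K−S=14.9900, hold=18.1337 ⇒ V=18.1337 continue | (k=4,j=3): S=114.9933, K−S=0.0000, hold=3.8890 ⇒ V=3.8890 continue | (k=4,j=4): S=166.5844, K−S=0.0000, hold=0.0000 ⇒ V=0.0000 continue  boundary S*=54.7961
step 3: (k=3,j=0): S=45.5270, K−S=48.8430, hold=47.7662 ⇒ V=48.8430 exercise | (k=3,j=1): S=65.9524, K−S=28.4176, hold=28.8474 ⇒ V=28.8474 continue | (k=3,j=2): S=95.5415, K−S=0.0000, hold=11.1002 ⇒ V=11.1002 continue | (k=3,j=3): S=138.4055, K−S=0.0000, hold=1.9809 ⇒ V=1.9809 continue  boundary S*=45.5270
step 2: (k=2,j=0): S=54.7961, K−S=39.5739, hold=38.7031 ⇒ V=39.5739 exercise | (k=2,j=1): S=79.3800, K−S=14.9900, hold=20.0131 ⇒ V=20.0131 continue | (k=2,j=2): S=114.9933, K−S=0.0000, hold=6.6032 ⇒ V=6.6032 continue  boundary S*=54.7961
step 1: (k=1,j=0): S=65.9524, K−S=28.4176, hold=29.7481 ⇒ V=29.7481 continue | (k=1,j=1): S=95.5415, K−S=0.0000, hold=13.3583 ⇒ V=13.3583 continue  boundary S*=-
step 0: (k=0,j=0): S=79.3800, K−S=14.9900, hold=21.5541 ⇒ V=21.5541 continue  boundary S*=-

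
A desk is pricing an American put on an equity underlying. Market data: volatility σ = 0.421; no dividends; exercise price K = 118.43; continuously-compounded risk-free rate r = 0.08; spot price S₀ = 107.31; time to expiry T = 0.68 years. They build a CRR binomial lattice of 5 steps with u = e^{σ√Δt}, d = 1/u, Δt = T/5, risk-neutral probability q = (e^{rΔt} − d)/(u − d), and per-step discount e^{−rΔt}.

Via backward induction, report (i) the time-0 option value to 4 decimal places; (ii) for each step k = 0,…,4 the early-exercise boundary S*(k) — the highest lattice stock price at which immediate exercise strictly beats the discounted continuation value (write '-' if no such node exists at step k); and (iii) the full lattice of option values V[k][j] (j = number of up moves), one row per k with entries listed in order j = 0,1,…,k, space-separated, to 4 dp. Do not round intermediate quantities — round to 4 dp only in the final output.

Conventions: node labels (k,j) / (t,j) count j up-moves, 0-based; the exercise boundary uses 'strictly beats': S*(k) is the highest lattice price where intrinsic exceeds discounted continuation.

price = 18.7152
boundary = - - 78.6657 91.8783 78.6657
tree:
18.7152
27.8938 9.8141
39.7643 16.4636 3.2832
51.0768 26.5517 6.5902 0.0000
60.7625 39.7643 13.2280 0.0000 0.0000
69.0554 51.0768 26.5517 0.0000 0.0000 0.0000

Δt=0.13600  u=1.16796  d=0.85619  q=0.49635  discount=0.98918
step 5 (expiry): payoffs max(K−S,0) = 69.0554 51.0768 26.5517 0.0000 0.0000 0.0000
step 4: (k=4,j=0): S=57.6675, K−S=60.7625, hold=59.4810 ⇒ V=60.7625 exercise | (k=4,j=1): S=78.6657, K−S=39.7643, hold=38.4827 ⇒ V=39.7643 exercise | (k=4,j=2): S=107.3100, K−S=11.1200, hold=13.2280 ⇒ V=13.2280 continue | (k=4,j=3): S=146.3844, K−S=0.0000, hold=0.0000 ⇒ V=0.0000 continue | (k=4,j=4): S=199.6868, K−S=0.0000, hold=0.0000 ⇒ V=0.0000 continue  boundary S*=78.6657
step 3: (k=3,j=0): S=67.3532, K−S=51.0768, hold=49.7953 ⇒ V=51.0768 exercise | (k=3,j=1): S=91.8783, K−S=26.5517, hold=26.3052 ⇒ V=26.5517 exercise | (k=3,j=2): S=125.3336, K−S=0.0000, hold=6.5902 ⇒ V=6.5902 continue | (k=3,j=3): S=170.9709, K−S=0.0000, hold=0.0000 ⇒ V=0.0000 continue  boundary S*=91.8783
step 2: (k=2,j=0): S=78.6657, K−S=39.7643, hold=38.4827 ⇒ V=39.7643 exercise | (k=2,j=1): S=107.3100, K−S=11.1200, hold=16.4636 ⇒ V=16.4636 continue | (k=2,j=2): S=146.3844, K−S=0.0000, hold=3.2832 ⇒ V=3.2832 continue  boundary S*=78.6657
step 1: (k=1,j=0): S=91.8783, K−S=26.5517, hold=27.8938 ⇒ V=27.8938 continue | (k=1,j=1): S=125.3336, K−S=0.0000, hold=9.8141 ⇒ V=9.8141 continue  boundary S*=-
step 0: (k=0,j=0): S=107.3100, K−S=11.1200, hold=18.7152 ⇒ V=18.7152 continue  boundary S*=-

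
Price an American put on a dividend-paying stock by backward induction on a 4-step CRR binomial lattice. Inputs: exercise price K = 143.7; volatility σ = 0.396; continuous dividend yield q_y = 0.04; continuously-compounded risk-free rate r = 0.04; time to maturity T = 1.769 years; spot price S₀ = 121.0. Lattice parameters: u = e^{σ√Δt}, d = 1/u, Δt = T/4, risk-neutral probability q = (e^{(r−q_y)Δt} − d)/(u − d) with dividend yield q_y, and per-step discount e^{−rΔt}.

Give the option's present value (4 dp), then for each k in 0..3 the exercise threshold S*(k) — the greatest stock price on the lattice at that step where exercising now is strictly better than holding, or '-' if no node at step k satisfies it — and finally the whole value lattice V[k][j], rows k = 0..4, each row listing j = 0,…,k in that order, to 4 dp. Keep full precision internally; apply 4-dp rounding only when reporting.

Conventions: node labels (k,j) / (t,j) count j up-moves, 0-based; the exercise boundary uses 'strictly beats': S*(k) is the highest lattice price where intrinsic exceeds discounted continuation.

price = 39.4914
boundary = - - 71.4570 92.9855
tree:
39.4914
54.4608 21.6339
72.2430 33.5580 7.0059
88.7871 50.7145 12.6108 0.0000
101.5008 72.2430 22.7000 0.0000 0.0000

Δt=0.44225, u=1.30128, d=0.76847, q=0.43454, disc=e^(-rΔt)=0.98247
k=4 terminal: V=max(K-S,0) → 101.5008 72.2430 22.7000 0.0000 0.0000
k=3: j=0 S=54.9129 intr=88.7871 cont=87.2303 V=88.7871[EX]; j=1 S=92.9855 intr=50.7145 cont=49.8253 V=50.7145[EX]; j=2 S=157.4547 intr=0.0000 cont=12.6108 V=12.6108[hold]; j=3 S=266.6223 intr=0.0000 cont=0.0000 V=0.0000[hold]  S*(3)=92.9855
k=2: j=0 S=71.4570 intr=72.2430 cont=70.9763 V=72.2430[EX]; j=1 S=121.0000 intr=22.7000 cont=33.5580 V=33.5580[hold]; j=2 S=204.8925 intr=0.0000 cont=7.0059 V=7.0059[hold]  S*(2)=71.4570
k=1: j=0 S=92.9855 intr=50.7145 cont=54.4608 V=54.4608[hold]; j=1 S=157.4547 intr=0.0000 cont=21.6339 V=21.6339[hold]  S*(1)=-
k=0: j=0 S=121.0000 intr=22.7000 cont=39.4914 V=39.4914[hold]  S*(0)=-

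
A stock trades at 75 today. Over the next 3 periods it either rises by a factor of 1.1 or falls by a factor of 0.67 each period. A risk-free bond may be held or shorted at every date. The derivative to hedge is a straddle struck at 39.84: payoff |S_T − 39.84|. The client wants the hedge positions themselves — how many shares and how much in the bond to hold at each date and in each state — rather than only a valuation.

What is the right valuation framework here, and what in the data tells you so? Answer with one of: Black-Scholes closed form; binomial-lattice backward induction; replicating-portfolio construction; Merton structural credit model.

framework: replicating-portfolio construction

Key observation: the mandate to exhibit the hedge at every date and state singles out the replicating-portfolio construction on the 3-period tree with factors 1.1 and 0.67 from 75.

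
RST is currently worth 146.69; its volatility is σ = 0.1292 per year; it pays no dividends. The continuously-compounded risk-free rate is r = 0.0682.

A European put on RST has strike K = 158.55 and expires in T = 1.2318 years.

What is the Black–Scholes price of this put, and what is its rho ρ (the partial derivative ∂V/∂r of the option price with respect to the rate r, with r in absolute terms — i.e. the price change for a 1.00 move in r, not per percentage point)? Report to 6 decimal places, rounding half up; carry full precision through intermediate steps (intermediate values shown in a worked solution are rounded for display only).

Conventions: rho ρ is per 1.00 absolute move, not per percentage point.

price = 7.908448
ρ = -91.790927

σ√T = 0.1292·√1.2318 = 0.143395
d₁ = (ln(S/K) + (r+σ²/2)T) / (σ√T) = (ln(146.69/158.55) + (0.0682+0.1292²/2)·1.2318) / 0.143395 = (-0.077748 + 0.094290) / 0.143395 = 0.115355
d₂ = d₁ − σ√T = 0.115355 − 0.143395 = -0.028040
e^{−rT} = 0.919423
N(−d₁) = 0.454082,  N(−d₂) = 0.511185
Put price V = K·e^{−rT}·N(−d₂) − S·N(−d₁) = 74.517720 − 66.609272 = 7.908448
ρ = −K·T·e^{−rT}·N(−d₂) = -91.790927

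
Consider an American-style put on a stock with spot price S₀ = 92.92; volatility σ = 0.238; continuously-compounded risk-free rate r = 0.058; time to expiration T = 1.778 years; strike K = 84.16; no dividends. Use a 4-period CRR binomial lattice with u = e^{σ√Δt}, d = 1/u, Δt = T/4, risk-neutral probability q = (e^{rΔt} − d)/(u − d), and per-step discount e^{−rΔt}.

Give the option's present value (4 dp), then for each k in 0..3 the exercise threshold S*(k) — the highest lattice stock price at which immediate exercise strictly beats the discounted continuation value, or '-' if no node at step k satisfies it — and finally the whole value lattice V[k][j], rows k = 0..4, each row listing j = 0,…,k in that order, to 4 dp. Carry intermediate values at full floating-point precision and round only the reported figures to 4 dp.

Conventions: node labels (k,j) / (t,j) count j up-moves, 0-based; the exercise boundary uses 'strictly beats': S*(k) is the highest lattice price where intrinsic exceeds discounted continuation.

params: Δt=0.44450 u=1.17196 d=0.85327 q=0.54236 e^(-rΔt)=0.97455
t_4 payoffs: 34.9039 16.5074 0.0000 0.0000 0.0000
t_3: node(3,0) S=57.7261 payoff=26.4339 vs cont=24.2919 → 26.4339 [stop]  node(3,1) S=79.2861 payoff=4.8739 vs cont=7.3621 → 7.3621 [wait]  node(3,2) S=108.8984 payoff=0.0000 vs cont=0.0000 → 0.0000 [wait]  node(3,3) S=149.5706 payoff=0.0000 vs cont=0.0000 → 0.0000 [wait]  ⇒ S*(3)=57.7261
t_2: node(2,0) S=67.6526 payoff=16.5074 vs cont=15.6806 → 16.5074 [stop]  node(2,1) S=92.9200 payoff=0.0000 vs cont=3.2834 → 3.2834 [wait]  node(2,2) S=127.6245 payoff=0.0000 vs cont=0.0000 → 0.0000 [wait]  ⇒ S*(2)=67.6526
t_1: node(1,0) S=79.2861 payoff=4.8739 vs cont=9.0976 → 9.0976 [wait]  node(1,1) S=108.8984 payoff=0.0000 vs cont=1.4644 → 1.4644 [wait]  ⇒ S*(1)=-
t_0: node(0,0) S=92.9200 payoff=0.0000 vs cont=4.8314 → 4.8314 [wait]  ⇒ S*(0)=-

price = 4.8314
boundary = - - 67.6526 57.7261
tree:
4.8314
9.0976 1.4644
16.5074 3.2834 0.0000
26.4339 7.3621 0.0000 0.0000
34.9039 16.5074 0.0000 0.0000 0.0000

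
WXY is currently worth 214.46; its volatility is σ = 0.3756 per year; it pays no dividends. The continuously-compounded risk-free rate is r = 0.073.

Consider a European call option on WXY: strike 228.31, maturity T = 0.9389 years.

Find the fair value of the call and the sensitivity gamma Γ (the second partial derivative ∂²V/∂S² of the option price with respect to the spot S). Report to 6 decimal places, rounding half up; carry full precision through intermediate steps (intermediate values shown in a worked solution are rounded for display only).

price = 31.516211
Γ = 0.005012

σ√T = 0.3756·√0.9389 = 0.363945
d₁ = (ln(S/K) + (r+σ²/2)T) / (σ√T) = (ln(214.46/228.31) + (0.073+0.3756²/2)·0.9389) / 0.363945 = (-0.062581 + 0.134768) / 0.363945 = 0.198345
d₂ = d₁ − σ√T = 0.198345 − 0.363945 = -0.165600
e^{−rT} = 0.933756
N(d₁) = 0.578612,  N(d₂) = 0.434236
Call price V = S·N(d₁) − K·e^{−rT}·N(d₂) = 124.089181 − 92.572970 = 31.516211
φ(d₁) = (1/√(2π))·e^{−d₁²/2} = 0.391172
Γ = φ(d₁) / (S·σ·√T) = 0.005012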